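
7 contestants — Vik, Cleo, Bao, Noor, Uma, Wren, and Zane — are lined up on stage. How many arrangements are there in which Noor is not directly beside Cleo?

3600

Of the 7! = 5040 arrangements, those with Noor and Cleo adjacent number 2 × 6! = 1440 (treat the pair as a block with 2 internal orders).
So 5040 − 1440 = 3600 arrangements keep them apart.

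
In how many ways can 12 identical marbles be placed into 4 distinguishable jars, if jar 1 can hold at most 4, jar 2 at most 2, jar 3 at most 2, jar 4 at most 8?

27

Without the upper bounds there are C(15,3) = 455 ways to split 12 among 4 jars.
Subtract solutions that violate a single cap (substitute x_i' = x_i − (cap_i+1)): x_1 ≥ 5 gives C(10,3) = 120; x_2 ≥ 3 gives C(12,3) = 220; x_3 ≥ 3 gives C(12,3) = 220; x_4 ≥ 9 gives C(6,3) = 20. Together 580.
Add back pairs where two caps are both exceeded: 35 + 35 + 0 + 84 + 1 + 1 = 156.
Subtract triples: 4 + 0 + 0 + 0 = 4.
By inclusion–exclusion the count is 455 − 580 + 156 − 4 = 27.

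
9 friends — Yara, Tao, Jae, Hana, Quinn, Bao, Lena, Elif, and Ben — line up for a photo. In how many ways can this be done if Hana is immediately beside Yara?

80640

Place the 7 others and the Hana-Yara pair as 8 objects in a line; the pair has 2 internal arrangements.
So the count is 2·(8)! = 80640.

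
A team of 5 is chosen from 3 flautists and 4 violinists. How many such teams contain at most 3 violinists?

Split by how many violinists are chosen (0 through 3).
Sum: C(4,0)·C(3,5) + C(4,1)·C(3,4) + C(4,2)·C(3,3) + C(4,3)·C(3,2) = 0 + 0 + 6 + 12 = 18.

18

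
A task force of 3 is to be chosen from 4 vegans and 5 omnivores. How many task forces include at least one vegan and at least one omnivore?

Unrestricted: C(9,3) = 84 ways to pick any 3 of the 9.
Subtract selections that omit an entire group: no vegans → C(5,3) = 10; no omnivores → C(4,3) = 4.
Both groups omitted at once is impossible, so 84 − 14 = 70.

70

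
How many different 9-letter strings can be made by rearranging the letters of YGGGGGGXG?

72

The 9 letters of YGGGGGGXG have repeats: G appearing 7 times.
So there are 9! / (7!) = 72 distinguishable arrangements.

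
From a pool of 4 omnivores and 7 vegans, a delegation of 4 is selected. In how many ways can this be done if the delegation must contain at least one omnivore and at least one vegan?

With no constraint there are C(11,4) = 330 possible selections.
Selections missing a whole group: no omnivores → C(7,4) = 35; no vegans → C(4,4) = 1.
Both groups omitted at once is impossible, so 330 − 36 = 294.

294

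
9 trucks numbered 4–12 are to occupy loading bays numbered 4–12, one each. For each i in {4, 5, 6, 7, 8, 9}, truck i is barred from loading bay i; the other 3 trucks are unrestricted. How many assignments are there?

183822

Let Aᵢ (for 4 ≤ i ≤ 9) be the placements that put truck i in its forbidden loading bay. Any j of these fix j positions, leaving (9−j)! ways to fill the rest, and there are C(6,j) ways to pick which j.
By inclusion–exclusion, the number of valid placements is Σ_{j=0}^{6} (−1)^j C(6,j)·(9−j)!.
Computing: 362880 − 241920 + 75600 − 14400 + 1800 − 144 + 6 = 183822.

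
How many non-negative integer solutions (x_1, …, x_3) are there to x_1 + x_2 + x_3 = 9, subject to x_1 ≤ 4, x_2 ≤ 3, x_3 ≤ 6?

14

By stars and bars, unrestricted non-negative solutions to x_1+…+x_3 = 9 number C(9+2,2) = 55.
Subtract solutions that violate a single cap (substitute x_i' = x_i − (cap_i+1)): x_1 ≥ 5 gives C(6,2) = 15; x_2 ≥ 4 gives C(7,2) = 21; x_3 ≥ 7 gives C(4,2) = 6. Together 42.
Add back pairs where two caps are both exceeded: 1 + 0 + 0 = 1.
By inclusion–exclusion the count is 55 − 42 + 1 = 14.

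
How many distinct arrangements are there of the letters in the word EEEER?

The 5 letters of EEEER have repeats: E appearing 4 times.
The number of distinct arrangements is 5!/(4!) = 120/24 = 5.

5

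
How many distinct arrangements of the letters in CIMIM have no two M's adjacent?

There are 5!/(2!·2!) = 30 arrangements of CIMIM in total.
Arrangements with the M's together: treat MM as one letter, giving (4)!/(2!) = 12.
Subtracting, 30 − 12 = 18 arrangements keep the M's apart.

18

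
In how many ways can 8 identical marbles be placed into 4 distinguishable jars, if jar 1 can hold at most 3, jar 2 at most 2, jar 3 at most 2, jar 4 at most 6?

32

By stars and bars, unrestricted non-negative solutions to x_1+…+x_4 = 8 number C(8+3,3) = 165.
Subtract solutions that violate a single cap (substitute x_i' = x_i − (cap_i+1)): x_1 ≥ 4 gives C(7,3) = 35; x_2 ≥ 3 gives C(8,3) = 56; x_3 ≥ 3 gives C(8,3) = 56; x_4 ≥ 7 gives C(4,3) = 4. Together 151.
Add back pairs where two caps are both exceeded: 4 + 4 + 0 + 10 + 0 + 0 = 18.
By inclusion–exclusion the count is 165 − 151 + 18 = 32.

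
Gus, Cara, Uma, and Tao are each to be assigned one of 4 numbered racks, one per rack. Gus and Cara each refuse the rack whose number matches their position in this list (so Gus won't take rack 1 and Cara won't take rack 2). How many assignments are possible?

Let Aᵢ (for i ∈ {1, 2}) be the placements that put person i in their forbidden rack. Any j of these fix j positions, leaving (4−j)! ways to fill the rest, and there are C(2,j) ways to pick which j.
By inclusion–exclusion, the number of valid placements is Σ_{j=0}^{2} (−1)^j C(2,j)·(4−j)!.
Computing: 24 − 12 + 2 = 14.

14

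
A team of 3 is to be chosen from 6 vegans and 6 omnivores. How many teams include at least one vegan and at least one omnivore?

180

Unrestricted: C(12,3) = 220 ways to pick any 3 of the 12.
Selections missing a whole group: no vegans → C(6,3) = 20; no omnivores → C(6,3) = 20.
Both groups omitted at once is impossible, so 220 − 40 = 180.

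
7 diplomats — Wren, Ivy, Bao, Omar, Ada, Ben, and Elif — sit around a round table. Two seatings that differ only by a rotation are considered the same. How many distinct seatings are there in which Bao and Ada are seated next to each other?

240

Glue Bao and Ada into a block (2 internal orders). Seating 6 units around a circle gives (5)! arrangements.
So 2 × (5)! = 2 × 120 = 240.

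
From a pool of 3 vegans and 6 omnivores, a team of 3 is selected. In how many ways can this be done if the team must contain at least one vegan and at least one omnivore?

Unrestricted: C(9,3) = 84 ways to pick any 3 of the 9.
Subtract selections that omit an entire group: no vegans → C(6,3) = 20; no omnivores → C(3,3) = 1.
Both groups omitted at once is impossible, so 84 − 21 = 63.

63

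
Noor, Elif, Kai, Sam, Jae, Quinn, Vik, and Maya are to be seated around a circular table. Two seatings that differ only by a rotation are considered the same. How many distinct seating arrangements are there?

Fix one person's seat to break rotational symmetry; the remaining 7 people can be arranged in (7)! = 5040 ways.

5040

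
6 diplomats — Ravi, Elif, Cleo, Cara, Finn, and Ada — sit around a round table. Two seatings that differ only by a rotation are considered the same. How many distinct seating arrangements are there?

120

Fix one person's seat to break rotational symmetry; the remaining 5 people can be arranged in (5)! = 120 ways.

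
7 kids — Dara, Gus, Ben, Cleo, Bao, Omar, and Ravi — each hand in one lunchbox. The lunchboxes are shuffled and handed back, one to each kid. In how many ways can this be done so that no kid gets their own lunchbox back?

Count assignments avoiding every fixed point. For any j of the 7 kids fixed to their own lunchbox, the other 7−j can be arranged in (7−j)! ways.
By inclusion–exclusion this is Σ_{j=0}^{7} (−1)^j C(7,j)·(7−j)!.
Computing: 5040 − 5040 + 2520 − 840 + 210 − 42 + 7 − 1 = 1854.

1854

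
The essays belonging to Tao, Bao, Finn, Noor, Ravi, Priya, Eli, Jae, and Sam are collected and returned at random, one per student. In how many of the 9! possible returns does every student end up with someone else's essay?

Let Aᵢ be the assignments in which student i gets their own essay. We want the size of the complement of A₁∪…∪A_9.
By inclusion–exclusion this is Σ_{j=0}^{9} (−1)^j C(9,j)·(9−j)!.
Computing: 362880 − 362880 + 181440 − 60480 + 15120 − 3024 + 504 − 72 + 9 − 1 = 133496.

133496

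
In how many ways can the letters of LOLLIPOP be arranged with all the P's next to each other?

420

Treat the 2 copies of P as a single block. The multiset to arrange is then {PP, I, L, L, L, O, O}, 7 items in all.
That gives (7)!/(3!·2!) = 420 arrangements.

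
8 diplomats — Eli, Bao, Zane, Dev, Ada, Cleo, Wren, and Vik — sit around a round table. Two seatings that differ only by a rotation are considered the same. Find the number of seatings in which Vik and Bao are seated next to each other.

1440

Glue Vik and Bao into a block (2 internal orders). Seating 7 units around a circle gives (6)! arrangements.
So 2 × (6)! = 2 × 720 = 1440.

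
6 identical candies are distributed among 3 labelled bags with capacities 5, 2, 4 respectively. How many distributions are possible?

14

Ignoring the caps, the number of non-negative solutions to x_1+…+x_3 = 6 is C(8,2) = 28.
Subtract solutions that violate a single cap (substitute x_i' = x_i − (cap_i+1)): x_1 ≥ 6 gives C(2,2) = 1; x_2 ≥ 3 gives C(5,2) = 10; x_3 ≥ 5 gives C(3,2) = 3. Together 14.
No two caps can be exceeded simultaneously, so the pair terms are all 0.
By inclusion–exclusion the count is 28 − 14 + 0 = 14.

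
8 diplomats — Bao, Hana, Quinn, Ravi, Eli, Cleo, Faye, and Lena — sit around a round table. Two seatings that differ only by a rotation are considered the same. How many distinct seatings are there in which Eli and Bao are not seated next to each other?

All circular seatings of 8 people number (7)! = 5040.
Those with Eli next to Bao: fuse the pair into one unit and seat 7 units around a circle — 2·(6)! = 1440.
Subtracting, 5040 − 1440 = 3600.

3600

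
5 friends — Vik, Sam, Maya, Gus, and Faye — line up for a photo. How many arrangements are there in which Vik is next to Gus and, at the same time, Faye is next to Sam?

24

Treat {Vik,Gus} as one block (2 orders) and {Faye,Sam} as another (2 orders).
That leaves 3 units to arrange: 2 × 2 × 3! = 4 × 6 = 24.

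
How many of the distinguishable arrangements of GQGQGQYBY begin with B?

With the first slot taken by B, it remains to arrange the other 8 letters (GQGQGQYY).
Those 8 letters have G appearing 3 times, Q appearing 3 times, and Y appearing twice, giving (8)!/(3!·3!·2!) = 560.

560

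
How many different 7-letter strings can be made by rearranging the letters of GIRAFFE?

2520

Letter multiplicities in GIRAFFE: A×1, E×1, F×2, G×1, I×1, R×1.
Dividing 7! = 5040 by 2! = 2 for the repeated letters gives 2520.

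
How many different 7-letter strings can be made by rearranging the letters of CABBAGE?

Letter multiplicities in CABBAGE: A×2, B×2, C×1, E×1, G×1.
The number of distinct arrangements is 7!/(2!·2!) = 5040/4 = 1260.

1260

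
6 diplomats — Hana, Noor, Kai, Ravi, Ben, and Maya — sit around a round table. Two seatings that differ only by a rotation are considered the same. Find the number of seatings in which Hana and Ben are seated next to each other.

48

Treat {Hana, Ben} as one unit (2 internal orders) and seat the resulting 5 units around the table: (4)! circular arrangements.
So 2 × (4)! = 2 × 24 = 48.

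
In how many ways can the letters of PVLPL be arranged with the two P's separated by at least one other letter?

There are 5!/(2!·2!) = 30 arrangements of PVLPL in total.
If the two P's are adjacent, glue them into one block, leaving 4 items to arrange: (4)!/(2!) = 12 ways.
Subtracting, 30 − 12 = 18 arrangements keep the P's apart.

18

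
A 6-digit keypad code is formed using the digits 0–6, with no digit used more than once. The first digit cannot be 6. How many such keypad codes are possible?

The first digit has 7−1 = 6 choices (anything except 6).
The remaining 5 digits are filled from the other 6 symbols without repetition: 6 × 5 × 4 × 3 × 2 = 720.
Total: 6 × 720 = 4320.

4320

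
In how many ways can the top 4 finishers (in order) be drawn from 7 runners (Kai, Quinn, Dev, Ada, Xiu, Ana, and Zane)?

There are 7 choices for 1st place, 6 for 2nd, and so on down to 4 for position 4.
That gives 7 × 6 × 5 × 4 = 840.

840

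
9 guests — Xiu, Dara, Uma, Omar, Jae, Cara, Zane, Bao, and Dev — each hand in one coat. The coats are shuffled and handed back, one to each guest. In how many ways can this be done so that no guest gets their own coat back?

133496

This is the derangement count D_9: permutations of 9 items with no fixed point.
By inclusion–exclusion this is Σ_{j=0}^{9} (−1)^j C(9,j)·(9−j)!.
Computing: 362880 − 362880 + 181440 − 60480 + 15120 − 3024 + 504 − 72 + 9 − 1 = 133496.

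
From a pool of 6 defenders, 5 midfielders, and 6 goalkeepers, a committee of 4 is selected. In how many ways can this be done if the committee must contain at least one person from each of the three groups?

1260

Total 4-person selections from all 17: C(17,4) = 2380.
Subtract selections that omit an entire group: no defenders → C(11,4) = 330; no midfielders → C(12,4) = 495; no goalkeepers → C(11,4) = 330.
Add back selections omitting two groups (i.e. drawn from a single group): C(6,4) + C(5,4) + C(6,4) = 35.
By inclusion–exclusion: 2380 − 1155 + 35 = 1260.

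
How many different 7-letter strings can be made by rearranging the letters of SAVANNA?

Letter multiplicities in SAVANNA: A×3, N×2, S×1, V×1.
So there are 7! / (3!·2!) = 420 distinguishable arrangements.

420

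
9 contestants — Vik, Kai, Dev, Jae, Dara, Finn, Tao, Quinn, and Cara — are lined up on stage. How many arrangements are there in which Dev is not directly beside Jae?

There are 9! = 362880 arrangements in all. If Dev and Jae are adjacent, merging them into one block gives 2·(8)! = 80640 arrangements.
Complementary counting: 362880 − 80640 = 282240.

282240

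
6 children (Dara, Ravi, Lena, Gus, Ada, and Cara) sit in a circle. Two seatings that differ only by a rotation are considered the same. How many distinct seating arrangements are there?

120

Around a circle, 6 distinct people have 6!/6 = (5)! = 120 rotationally distinct seatings.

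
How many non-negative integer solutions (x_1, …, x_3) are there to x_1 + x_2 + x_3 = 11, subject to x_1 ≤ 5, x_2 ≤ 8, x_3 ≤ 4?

24

Ignoring the caps, the number of non-negative solutions to x_1+…+x_3 = 11 is C(13,2) = 78.
Subtract solutions that violate a single cap (substitute x_i' = x_i − (cap_i+1)): x_1 ≥ 6 gives C(7,2) = 21; x_2 ≥ 9 gives C(4,2) = 6; x_3 ≥ 5 gives C(8,2) = 28. Together 55.
Add back pairs where two caps are both exceeded: 0 + 1 + 0 = 1.
By inclusion–exclusion the count is 78 − 55 + 1 = 24.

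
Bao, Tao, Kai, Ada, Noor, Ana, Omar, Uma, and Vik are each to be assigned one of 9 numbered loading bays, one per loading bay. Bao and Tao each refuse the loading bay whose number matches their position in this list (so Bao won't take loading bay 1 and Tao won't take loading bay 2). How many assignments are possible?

287280

Let Aᵢ (for i ∈ {1, 2}) be the placements that put person i in their forbidden loading bay. Any j of these fix j positions, leaving (9−j)! ways to fill the rest, and there are C(2,j) ways to pick which j.
By inclusion–exclusion, the number of valid placements is Σ_{j=0}^{2} (−1)^j C(2,j)·(9−j)!.
Computing: 362880 − 80640 + 5040 = 287280.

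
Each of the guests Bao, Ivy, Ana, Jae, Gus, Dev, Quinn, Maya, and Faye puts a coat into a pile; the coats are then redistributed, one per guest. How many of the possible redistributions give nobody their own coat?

Let Aᵢ be the assignments in which guest i gets their own coat. We want the size of the complement of A₁∪…∪A_9.
By inclusion–exclusion this is Σ_{j=0}^{9} (−1)^j C(9,j)·(9−j)!.
Computing: 362880 − 362880 + 181440 − 60480 + 15120 − 3024 + 504 − 72 + 9 − 1 = 133496.

133496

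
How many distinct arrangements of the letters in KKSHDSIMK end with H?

3360

With the last slot taken by H, it remains to arrange the other 8 letters (KKSDSIMK).
Those 8 letters have K appearing 3 times and S appearing twice, giving (8)!/(3!·2!) = 3360.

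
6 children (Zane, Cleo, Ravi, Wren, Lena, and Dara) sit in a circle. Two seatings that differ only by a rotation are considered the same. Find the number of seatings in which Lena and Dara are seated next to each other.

48

Glue Lena and Dara into a block (2 internal orders). Seating 5 units around a circle gives (4)! arrangements.
So 2 × (4)! = 2 × 24 = 48.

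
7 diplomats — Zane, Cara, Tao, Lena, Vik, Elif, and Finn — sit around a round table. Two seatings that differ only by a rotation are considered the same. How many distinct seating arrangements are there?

Fix one person's seat to break rotational symmetry; the remaining 6 people can be arranged in (6)! = 720 ways.

720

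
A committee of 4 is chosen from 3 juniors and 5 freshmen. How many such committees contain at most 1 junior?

35

Split by how many juniors are chosen (0 through 1).
Sum: C(3,0)·C(5,4) + C(3,1)·C(5,3) = 5 + 30 = 35.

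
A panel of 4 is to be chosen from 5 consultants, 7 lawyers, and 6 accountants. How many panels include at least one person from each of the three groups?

Unrestricted: C(18,4) = 3060 ways to pick any 4 of the 18.
Selections missing a whole group: no consultants → C(13,4) = 715; no lawyers → C(11,4) = 330; no accountants → C(12,4) = 495.
Add back selections omitting two groups (i.e. drawn from a single group): C(5,4) + C(7,4) + C(6,4) = 55.
By inclusion–exclusion: 3060 − 1540 + 55 = 1575.

1575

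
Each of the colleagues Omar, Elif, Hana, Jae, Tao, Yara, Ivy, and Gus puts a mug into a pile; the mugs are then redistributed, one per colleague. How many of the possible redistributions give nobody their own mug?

14833

Count assignments avoiding every fixed point. For any j of the 8 colleagues fixed to their own mug, the other 8−j can be arranged in (8−j)! ways.
By inclusion–exclusion this is Σ_{j=0}^{8} (−1)^j C(8,j)·(8−j)!.
Computing: 40320 − 40320 + 20160 − 6720 + 1680 − 336 + 56 − 8 + 1 = 14833.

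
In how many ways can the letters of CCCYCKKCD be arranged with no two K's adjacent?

1176

There are 9!/(5!·2!) = 1512 arrangements of CCCYCKKCD in total.
If the two K's are adjacent, glue them into one block, leaving 8 items to arrange: (8)!/(5!) = 336 ways.
Subtracting, 1512 − 336 = 1176 arrangements keep the K's apart.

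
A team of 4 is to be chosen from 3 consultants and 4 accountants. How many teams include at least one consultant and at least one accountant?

34

Total 4-person selections from all 7: C(7,4) = 35.
Selections missing a whole group: no consultants → C(4,4) = 1; no accountants → C(3,4) = 0.
Both groups omitted at once is impossible, so 35 − 1 = 34.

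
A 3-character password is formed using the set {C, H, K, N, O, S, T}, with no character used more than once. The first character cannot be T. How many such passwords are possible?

180

The first character has 7−1 = 6 choices (anything except T).
The remaining 2 characters are filled from the other 6 symbols without repetition: 6 × 5 = 30.
Total: 6 × 30 = 180.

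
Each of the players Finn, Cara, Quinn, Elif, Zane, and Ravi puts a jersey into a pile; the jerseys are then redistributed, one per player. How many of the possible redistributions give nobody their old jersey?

265

Count assignments avoiding every fixed point. For any j of the 6 players fixed to their old jersey, the other 6−j can be arranged in (6−j)! ways.
By inclusion–exclusion this is Σ_{j=0}^{6} (−1)^j C(6,j)·(6−j)!.
Computing: 720 − 720 + 360 − 120 + 30 − 6 + 1 = 265.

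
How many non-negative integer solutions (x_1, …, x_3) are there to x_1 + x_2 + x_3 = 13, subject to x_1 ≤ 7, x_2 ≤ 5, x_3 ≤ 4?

By stars and bars, unrestricted non-negative solutions to x_1+…+x_3 = 13 number C(13+2,2) = 105.
Subtract solutions that violate a single cap (substitute x_i' = x_i − (cap_i+1)): x_1 ≥ 8 gives C(7,2) = 21; x_2 ≥ 6 gives C(9,2) = 36; x_3 ≥ 5 gives C(10,2) = 45. Together 102.
Add back pairs where two caps are both exceeded: 0 + 1 + 6 = 7.
By inclusion–exclusion the count is 105 − 102 + 7 = 10.

10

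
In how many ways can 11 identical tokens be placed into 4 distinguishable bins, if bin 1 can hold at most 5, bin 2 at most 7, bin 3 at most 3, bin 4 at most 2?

Ignoring the caps, the number of non-negative solutions to x_1+…+x_4 = 11 is C(14,3) = 364.
Subtract solutions that violate a single cap (substitute x_i' = x_i − (cap_i+1)): x_1 ≥ 6 gives C(8,3) = 56; x_2 ≥ 8 gives C(6,3) = 20; x_3 ≥ 4 gives C(10,3) = 120; x_4 ≥ 3 gives C(11,3) = 165. Together 361.
Add back pairs where two caps are both exceeded: 0 + 4 + 10 + 0 + 1 + 35 = 50.
By inclusion–exclusion the count is 364 − 361 + 50 = 53.

53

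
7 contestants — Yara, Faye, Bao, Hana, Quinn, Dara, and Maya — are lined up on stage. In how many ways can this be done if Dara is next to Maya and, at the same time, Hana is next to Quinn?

480

Treat {Dara,Maya} as one block (2 orders) and {Hana,Quinn} as another (2 orders).
That leaves 5 units to arrange: 2 × 2 × 5! = 4 × 120 = 480.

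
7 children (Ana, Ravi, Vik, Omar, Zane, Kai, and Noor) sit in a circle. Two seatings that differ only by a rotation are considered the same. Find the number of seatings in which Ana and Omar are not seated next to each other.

All circular seatings of 7 people number (6)! = 720.
Seatings with Ana beside Omar: treat them as a block with 2 internal orders, giving 2 × (5)! = 240.
Subtracting, 720 − 240 = 480.

480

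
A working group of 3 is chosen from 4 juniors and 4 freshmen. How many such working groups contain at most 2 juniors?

52

Split by how many juniors are chosen (0 through 2).
Sum: C(4,0)·C(4,3) + C(4,1)·C(4,2) + C(4,2)·C(4,1) = 4 + 24 + 24 = 52.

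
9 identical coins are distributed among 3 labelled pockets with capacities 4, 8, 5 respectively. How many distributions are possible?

By stars and bars, unrestricted non-negative solutions to x_1+…+x_3 = 9 number C(9+2,2) = 55.
Subtract solutions that violate a single cap (substitute x_i' = x_i − (cap_i+1)): x_1 ≥ 5 gives C(6,2) = 15; x_2 ≥ 9 gives C(2,2) = 1; x_3 ≥ 6 gives C(5,2) = 10. Together 26.
No two caps can be exceeded simultaneously, so the pair terms are all 0.
By inclusion–exclusion the count is 55 − 26 + 0 = 29.

29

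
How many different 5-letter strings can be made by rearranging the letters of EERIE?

20

The 5 letters of EERIE have repeats: E appearing 3 times.
So there are 5! / (3!) = 20 distinguishable arrangements.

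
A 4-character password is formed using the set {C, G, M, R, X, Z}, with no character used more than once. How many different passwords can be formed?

360

Choose and order 4 of the 6 symbols: the first character has 6 options, the next 5, then 4, 3.
That product is 6 × 5 × 4 × 3 = 360.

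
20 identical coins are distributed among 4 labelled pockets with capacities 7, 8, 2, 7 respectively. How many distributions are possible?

31

Without the upper bounds there are C(23,3) = 1771 ways to split 20 among 4 pockets.
Subtract solutions that violate a single cap (substitute x_i' = x_i − (cap_i+1)): x_1 ≥ 8 gives C(15,3) = 455; x_2 ≥ 9 gives C(14,3) = 364; x_3 ≥ 3 gives C(20,3) = 1140; x_4 ≥ 8 gives C(15,3) = 455. Together 2414.
Add back pairs where two caps are both exceeded: 20 + 220 + 35 + 165 + 20 + 220 = 680.
Subtract triples: 1 + 0 + 4 + 1 = 6.
By inclusion–exclusion the count is 1771 − 2414 + 680 − 6 = 31.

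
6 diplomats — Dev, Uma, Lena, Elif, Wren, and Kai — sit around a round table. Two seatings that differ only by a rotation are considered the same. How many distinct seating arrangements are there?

120

Fix one person's seat to break rotational symmetry; the remaining 5 people can be arranged in (5)! = 120 ways.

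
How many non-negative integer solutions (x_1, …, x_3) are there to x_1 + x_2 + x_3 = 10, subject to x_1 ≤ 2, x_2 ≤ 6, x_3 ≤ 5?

Without the upper bounds there are C(12,2) = 66 ways to split 10 among 3 variables.
Subtract solutions that violate a single cap (substitute x_i' = x_i − (cap_i+1)): x_1 ≥ 3 gives C(9,2) = 36; x_2 ≥ 7 gives C(5,2) = 10; x_3 ≥ 6 gives C(6,2) = 15. Together 61.
Add back pairs where two caps are both exceeded: 1 + 3 + 0 = 4.
By inclusion–exclusion the count is 66 − 61 + 4 = 9.

9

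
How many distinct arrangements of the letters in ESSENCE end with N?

Fix N in the last position and arrange the remaining 6 letters.
Those 6 letters have E appearing 3 times and S appearing twice, giving (6)!/(3!·2!) = 60.

60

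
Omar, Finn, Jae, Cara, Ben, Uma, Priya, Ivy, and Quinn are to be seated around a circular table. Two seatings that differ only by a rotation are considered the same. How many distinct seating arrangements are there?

40320

Seat Omar anywhere (absorbing the rotational symmetry), then permute the other 8: (8)! = 40320.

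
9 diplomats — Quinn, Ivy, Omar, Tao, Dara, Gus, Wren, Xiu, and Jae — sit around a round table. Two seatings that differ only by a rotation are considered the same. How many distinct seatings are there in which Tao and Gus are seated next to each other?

10080

Treat {Tao, Gus} as one unit (2 internal orders) and seat the resulting 8 units around the table: (7)! circular arrangements.
So 2 × (7)! = 2 × 5040 = 10080.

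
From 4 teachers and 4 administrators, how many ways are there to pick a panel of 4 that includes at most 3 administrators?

Split by how many administrators are chosen (0 through 3).
Sum: C(4,0)·C(4,4) + C(4,1)·C(4,3) + C(4,2)·C(4,2) + C(4,3)·C(4,1) = 1 + 16 + 36 + 16 = 69.

69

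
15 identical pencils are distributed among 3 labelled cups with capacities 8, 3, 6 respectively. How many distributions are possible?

Ignoring the caps, the number of non-negative solutions to x_1+…+x_3 = 15 is C(17,2) = 136.
Subtract solutions that violate a single cap (substitute x_i' = x_i − (cap_i+1)): x_1 ≥ 9 gives C(8,2) = 28; x_2 ≥ 4 gives C(13,2) = 78; x_3 ≥ 7 gives C(10,2) = 45. Together 151.
Add back pairs where two caps are both exceeded: 6 + 0 + 15 = 21.
By inclusion–exclusion the count is 136 − 151 + 21 = 6.

6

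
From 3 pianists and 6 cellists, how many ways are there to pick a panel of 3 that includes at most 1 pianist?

Split by how many pianists are chosen (0 through 1).
Sum: C(3,0)·C(6,3) + C(3,1)·C(6,2) = 20 + 45 = 65.

65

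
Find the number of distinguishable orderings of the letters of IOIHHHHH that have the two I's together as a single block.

42

Treat the 2 copies of I as a single block. The multiset to arrange is then {II, H, H, H, H, H, O}, 7 items in all.
That gives (7)!/(5!) = 42 arrangements.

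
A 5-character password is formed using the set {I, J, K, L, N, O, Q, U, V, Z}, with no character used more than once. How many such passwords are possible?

30240

This is a permutation of 5 out of 10: P(10,5) = 10!/5!.
10 × 9 × 8 × 7 × 6 = 30240.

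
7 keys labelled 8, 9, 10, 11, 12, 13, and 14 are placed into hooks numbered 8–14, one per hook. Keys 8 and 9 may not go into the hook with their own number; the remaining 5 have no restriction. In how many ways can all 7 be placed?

3720

Let Aᵢ (for i ∈ {8, 9}) be the placements that put key i in its forbidden hook. Any j of these fix j positions, leaving (7−j)! ways to fill the rest, and there are C(2,j) ways to pick which j.
By inclusion–exclusion, the number of valid placements is Σ_{j=0}^{2} (−1)^j C(2,j)·(7−j)!.
Computing: 5040 − 1440 + 120 = 3720.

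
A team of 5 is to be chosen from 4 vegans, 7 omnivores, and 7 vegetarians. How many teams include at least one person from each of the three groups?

5684

With no constraint there are C(18,5) = 8568 possible selections.
Selections missing a whole group: no vegans → C(14,5) = 2002; no omnivores → C(11,5) = 462; no vegetarians → C(11,5) = 462.
Add back selections omitting two groups (i.e. drawn from a single group): C(4,5) + C(7,5) + C(7,5) = 42.
By inclusion–exclusion: 8568 − 2926 + 42 = 5684.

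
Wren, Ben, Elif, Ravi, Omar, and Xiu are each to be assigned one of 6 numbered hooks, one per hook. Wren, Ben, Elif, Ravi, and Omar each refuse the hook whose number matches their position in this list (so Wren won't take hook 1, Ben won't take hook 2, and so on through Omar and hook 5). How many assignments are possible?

Let Aᵢ (for 1 ≤ i ≤ 5) be the placements that put person i in their forbidden hook. Any j of these fix j positions, leaving (6−j)! ways to fill the rest, and there are C(5,j) ways to pick which j.
By inclusion–exclusion, the number of valid placements is Σ_{j=0}^{5} (−1)^j C(5,j)·(6−j)!.
Computing: 720 − 600 + 240 − 60 + 10 − 1 = 309.

309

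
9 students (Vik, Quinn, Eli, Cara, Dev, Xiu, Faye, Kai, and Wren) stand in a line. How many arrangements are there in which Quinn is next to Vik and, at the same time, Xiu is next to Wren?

20160

Treat {Quinn,Vik} as one block (2 orders) and {Xiu,Wren} as another (2 orders).
That leaves 7 units to arrange: 2 × 2 × 7! = 4 × 5040 = 20160.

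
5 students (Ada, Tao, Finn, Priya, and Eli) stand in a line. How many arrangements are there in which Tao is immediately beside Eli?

48

Place the 3 others and the Tao-Eli pair as 4 objects in a line; the pair has 2 internal arrangements.
That gives 2 × 4! = 2 × 24 = 48.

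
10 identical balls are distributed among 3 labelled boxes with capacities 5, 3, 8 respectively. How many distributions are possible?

21

Ignoring the caps, the number of non-negative solutions to x_1+…+x_3 = 10 is C(12,2) = 66.
Subtract solutions that violate a single cap (substitute x_i' = x_i − (cap_i+1)): x_1 ≥ 6 gives C(6,2) = 15; x_2 ≥ 4 gives C(8,2) = 28; x_3 ≥ 9 gives C(3,2) = 3. Together 46.
Add back pairs where two caps are both exceeded: 1 + 0 + 0 = 1.
By inclusion–exclusion the count is 66 − 46 + 1 = 21.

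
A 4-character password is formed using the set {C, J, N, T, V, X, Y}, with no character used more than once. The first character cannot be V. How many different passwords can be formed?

720

The first character has 7−1 = 6 choices (anything except V).
The remaining 3 characters are filled from the other 6 symbols without repetition: 6 × 5 × 4 = 120.
Total: 6 × 120 = 720.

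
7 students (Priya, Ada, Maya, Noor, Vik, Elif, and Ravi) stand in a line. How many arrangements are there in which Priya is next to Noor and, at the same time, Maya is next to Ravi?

Treat {Priya,Noor} as one block (2 orders) and {Maya,Ravi} as another (2 orders).
That leaves 5 units to arrange: 2 × 2 × 5! = 4 × 120 = 480.

480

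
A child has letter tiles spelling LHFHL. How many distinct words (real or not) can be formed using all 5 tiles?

30

LHFHL has 5 letters with H appearing twice and L appearing twice.
So there are 5! / (2!·2!) = 30 distinguishable arrangements.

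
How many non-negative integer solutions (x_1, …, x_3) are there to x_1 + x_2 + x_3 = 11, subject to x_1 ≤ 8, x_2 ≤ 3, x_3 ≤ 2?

6

Ignoring the caps, the number of non-negative solutions to x_1+…+x_3 = 11 is C(13,2) = 78.
Subtract solutions that violate a single cap (substitute x_i' = x_i − (cap_i+1)): x_1 ≥ 9 gives C(4,2) = 6; x_2 ≥ 4 gives C(9,2) = 36; x_3 ≥ 3 gives C(10,2) = 45. Together 87.
Add back pairs where two caps are both exceeded: 0 + 0 + 15 = 15.
By inclusion–exclusion the count is 78 − 87 + 15 = 6.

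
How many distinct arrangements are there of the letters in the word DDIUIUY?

The 7 letters of DDIUIUY have repeats: D appearing twice, I appearing twice, and U appearing twice.
The number of distinct arrangements is 7!/(2!·2!·2!) = 5040/8 = 630.

630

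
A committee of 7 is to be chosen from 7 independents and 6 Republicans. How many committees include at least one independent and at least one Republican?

Unrestricted: C(13,7) = 1716 ways to pick any 7 of the 13.
Subtract selections that omit an entire group: no independents → C(6,7) = 0; no Republicans → C(7,7) = 1.
Both groups omitted at once is impossible, so 1716 − 1 = 1715.

1715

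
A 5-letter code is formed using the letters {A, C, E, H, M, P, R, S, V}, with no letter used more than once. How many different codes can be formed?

This is a permutation of 5 out of 9: P(9,5) = 9!/4!.
9 × 8 × 7 × 6 × 5 = 15120.

15120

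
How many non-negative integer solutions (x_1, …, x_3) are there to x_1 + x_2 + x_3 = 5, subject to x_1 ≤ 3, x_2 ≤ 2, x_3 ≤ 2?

By stars and bars, unrestricted non-negative solutions to x_1+…+x_3 = 5 number C(5+2,2) = 21.
Subtract solutions that violate a single cap (substitute x_i' = x_i − (cap_i+1)): x_1 ≥ 4 gives C(3,2) = 3; x_2 ≥ 3 gives C(4,2) = 6; x_3 ≥ 3 gives C(4,2) = 6. Together 15.
No two caps can be exceeded simultaneously, so the pair terms are all 0.
By inclusion–exclusion the count is 21 − 15 + 0 = 6.

6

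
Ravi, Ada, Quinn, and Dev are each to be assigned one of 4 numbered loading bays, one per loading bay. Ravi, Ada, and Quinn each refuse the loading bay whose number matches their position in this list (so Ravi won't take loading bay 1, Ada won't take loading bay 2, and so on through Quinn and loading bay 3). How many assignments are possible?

Let Aᵢ (for i ∈ {1, 2, 3}) be the placements that put person i in their forbidden loading bay. Any j of these fix j positions, leaving (4−j)! ways to fill the rest, and there are C(3,j) ways to pick which j.
By inclusion–exclusion, the number of valid placements is Σ_{j=0}^{3} (−1)^j C(3,j)·(4−j)!.
Computing: 24 − 18 + 6 − 1 = 11.

11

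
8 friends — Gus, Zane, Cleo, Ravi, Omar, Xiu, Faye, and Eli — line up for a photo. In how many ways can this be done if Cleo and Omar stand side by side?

10080

Treat {Cleo, Omar} as a single unit. There are 7 units to order, and the pair itself can be ordered 2 ways.
So the count is 2·(7)! = 10080.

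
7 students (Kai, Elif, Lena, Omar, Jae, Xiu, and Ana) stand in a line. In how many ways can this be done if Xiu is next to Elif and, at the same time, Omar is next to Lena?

Treat {Xiu,Elif} as one block (2 orders) and {Omar,Lena} as another (2 orders).
That leaves 5 units to arrange: 2 × 2 × 5! = 4 × 120 = 480.

480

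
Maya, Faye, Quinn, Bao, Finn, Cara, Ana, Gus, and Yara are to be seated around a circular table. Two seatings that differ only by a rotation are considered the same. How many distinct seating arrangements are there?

Around a circle, 9 distinct people have 9!/9 = (8)! = 40320 rotationally distinct seatings.

40320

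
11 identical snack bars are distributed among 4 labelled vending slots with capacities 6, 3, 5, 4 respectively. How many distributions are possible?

By stars and bars, unrestricted non-negative solutions to x_1+…+x_4 = 11 number C(11+3,3) = 364.
Subtract solutions that violate a single cap (substitute x_i' = x_i − (cap_i+1)): x_1 ≥ 7 gives C(7,3) = 35; x_2 ≥ 4 gives C(10,3) = 120; x_3 ≥ 6 gives C(8,3) = 56; x_4 ≥ 5 gives C(9,3) = 84. Together 295.
Add back pairs where two caps are both exceeded: 1 + 0 + 0 + 4 + 10 + 1 = 16.
By inclusion–exclusion the count is 364 − 295 + 16 = 85.

85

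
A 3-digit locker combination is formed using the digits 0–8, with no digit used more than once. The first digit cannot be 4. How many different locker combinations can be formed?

448

The first digit has 9−1 = 8 choices (anything except 4).
The remaining 2 digits are filled from the other 8 symbols without repetition: 8 × 7 = 56.
Total: 8 × 56 = 448.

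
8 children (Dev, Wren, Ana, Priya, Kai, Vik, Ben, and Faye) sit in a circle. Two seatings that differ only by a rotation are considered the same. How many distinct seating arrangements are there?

Seat Dev anywhere (absorbing the rotational symmetry), then permute the other 7: (7)! = 5040.

5040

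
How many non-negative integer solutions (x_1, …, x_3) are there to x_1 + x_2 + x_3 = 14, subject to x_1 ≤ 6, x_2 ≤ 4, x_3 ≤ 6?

6

Ignoring the caps, the number of non-negative solutions to x_1+…+x_3 = 14 is C(16,2) = 120.
Subtract solutions that violate a single cap (substitute x_i' = x_i − (cap_i+1)): x_1 ≥ 7 gives C(9,2) = 36; x_2 ≥ 5 gives C(11,2) = 55; x_3 ≥ 7 gives C(9,2) = 36. Together 127.
Add back pairs where two caps are both exceeded: 6 + 1 + 6 = 13.
By inclusion–exclusion the count is 120 − 127 + 13 = 6.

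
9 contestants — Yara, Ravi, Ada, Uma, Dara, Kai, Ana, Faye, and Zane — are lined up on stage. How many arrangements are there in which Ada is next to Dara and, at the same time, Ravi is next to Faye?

20160

Treat {Ada,Dara} as one block (2 orders) and {Ravi,Faye} as another (2 orders).
That leaves 7 units to arrange: 2 × 2 × 7! = 4 × 5040 = 20160.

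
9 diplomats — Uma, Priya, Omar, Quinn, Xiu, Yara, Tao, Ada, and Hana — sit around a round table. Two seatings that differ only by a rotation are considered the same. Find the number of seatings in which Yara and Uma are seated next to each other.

10080

Glue Yara and Uma into a block (2 internal orders). Seating 8 units around a circle gives (7)! arrangements.
So 2 × (7)! = 2 × 5040 = 10080.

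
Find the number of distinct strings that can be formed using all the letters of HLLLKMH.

420

HLLLKMH has 7 letters with H appearing twice and L appearing 3 times.
Dividing 7! = 5040 by 3!·2! = 12 for the repeated letters gives 420.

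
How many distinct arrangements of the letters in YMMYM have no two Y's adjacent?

6

Total arrangements of YMMYM: 5!/(3!·2!) = 10.
Arrangements with the Y's together: treat YY as one letter, giving (4)!/(3!) = 4.
Subtracting, 10 − 4 = 6 arrangements keep the Y's apart.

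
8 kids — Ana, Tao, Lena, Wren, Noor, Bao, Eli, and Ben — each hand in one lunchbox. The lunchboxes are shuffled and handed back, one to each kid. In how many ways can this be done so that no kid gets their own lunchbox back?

Let Aᵢ be the assignments in which kid i gets their own lunchbox. We want the size of the complement of A₁∪…∪A_8.
By inclusion–exclusion this is Σ_{j=0}^{8} (−1)^j C(8,j)·(8−j)!.
Computing: 40320 − 40320 + 20160 − 6720 + 1680 − 336 + 56 − 8 + 1 = 14833.

14833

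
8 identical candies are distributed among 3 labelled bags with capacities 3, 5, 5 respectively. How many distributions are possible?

Without the upper bounds there are C(10,2) = 45 ways to split 8 among 3 bags.
Subtract solutions that violate a single cap (substitute x_i' = x_i − (cap_i+1)): x_1 ≥ 4 gives C(6,2) = 15; x_2 ≥ 6 gives C(4,2) = 6; x_3 ≥ 6 gives C(4,2) = 6. Together 27.
No two caps can be exceeded simultaneously, so the pair terms are all 0.
By inclusion–exclusion the count is 45 − 27 + 0 = 18.

18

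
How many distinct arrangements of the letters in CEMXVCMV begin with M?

Fix M in the first position and arrange the remaining 7 letters.
Those 7 letters have C appearing twice and V appearing twice, giving (7)!/(2!·2!) = 1260.

1260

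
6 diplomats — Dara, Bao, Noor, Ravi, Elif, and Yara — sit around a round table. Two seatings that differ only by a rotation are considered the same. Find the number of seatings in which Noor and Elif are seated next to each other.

Glue Noor and Elif into a block (2 internal orders). Seating 5 units around a circle gives (4)! arrangements.
So 2 × (4)! = 2 × 24 = 48.

48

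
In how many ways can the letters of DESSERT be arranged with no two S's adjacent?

There are 7!/(2!·2!) = 1260 arrangements of DESSERT in total.
Arrangements with the S's together: treat SS as one letter, giving (6)!/(2!) = 360.
Subtracting, 1260 − 360 = 900 arrangements keep the S's apart.

900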